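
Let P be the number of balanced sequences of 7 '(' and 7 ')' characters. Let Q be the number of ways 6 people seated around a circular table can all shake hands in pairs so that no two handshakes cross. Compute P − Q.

424

A balanced arrangement of 7 bracket pairs is a Dyck word of semilength 7, so the count is C_7. So P = C_7 = 429.
Non-crossing handshake pairings of 2n people are counted by C_n; 6 people gives n = 3. So Q = C_3 = 5.
P − Q = 429 − 5 = 424.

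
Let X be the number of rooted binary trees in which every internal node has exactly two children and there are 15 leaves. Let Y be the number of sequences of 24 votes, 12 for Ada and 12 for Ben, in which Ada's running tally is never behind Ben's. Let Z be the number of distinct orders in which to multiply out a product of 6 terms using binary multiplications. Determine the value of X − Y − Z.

Full binary trees with 15 leaves have 15−1 = 14 internal nodes, so there are C_14 of them. So X = C_14 = 2674440.
Ballot sequences with n votes each where one side never trails are Dyck words, counted by C_n; here n = 12. So Y = C_12 = 208012.
Parenthesizations of m factors correspond to full binary trees with m leaves, counted by C_{m−1}; m = 6 gives C_5. So Z = C_5 = 42.
X − Y − Z = 2674440 − 208012 − 42 = 2466386.

2466386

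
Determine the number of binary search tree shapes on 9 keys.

Binary trees (left/right distinguished) on n nodes are counted by C_n; here n = 9.
C_9 = C(18,9)/10 = 48620/10 = 4862.

4862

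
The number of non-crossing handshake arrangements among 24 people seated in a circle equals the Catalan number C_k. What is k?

12

With 24 = 2·12 people, non-crossing handshake pairings are non-crossing perfect matchings on a circle, counted by C_12.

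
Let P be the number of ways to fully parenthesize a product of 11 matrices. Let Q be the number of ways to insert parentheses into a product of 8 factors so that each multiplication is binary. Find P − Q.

Parenthesizations of m factors correspond to full binary trees with m leaves, counted by C_{m−1}; m = 11 gives C_10. So P = C_10 = 16796.
Ways to associate a product of 8 factors correspond to binary trees on 8 leaves, so the count is C_7. So Q = C_7 = 429.
P − Q = 16796 − 429 = 16367.

16367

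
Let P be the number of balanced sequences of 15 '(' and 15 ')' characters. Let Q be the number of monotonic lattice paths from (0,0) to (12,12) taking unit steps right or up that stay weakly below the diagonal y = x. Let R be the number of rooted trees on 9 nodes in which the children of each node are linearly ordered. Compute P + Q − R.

9901427

With 15 pairs the number of balanced bracket strings is the Catalan number C_15. So P = C_15 = 9694845.
Monotone paths in an n×n grid that stay weakly below the diagonal are counted by C_n; here n = 12. So Q = C_12 = 208012.
Rooted ordered (plane) trees on m nodes have m−1 edges and are counted by C_{m−1}; m = 9 gives C_8. So R = C_8 = 1430.
P + Q − R = 9694845 + 208012 − 1430 = 9901427.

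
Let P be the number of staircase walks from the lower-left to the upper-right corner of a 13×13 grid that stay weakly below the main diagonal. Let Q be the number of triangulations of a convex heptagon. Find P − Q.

Sub-diagonal monotone paths from (0,0) to (13,13) biject with Dyck paths of semilength 13, giving C_13. So P = C_13 = 742900.
A convex 7-gon is triangulated into 5 triangles, and the number of such triangulations is the Catalan number C_{7−2} = C_5. So Q = C_5 = 42.
P − Q = 742900 − 42 = 742858.

742858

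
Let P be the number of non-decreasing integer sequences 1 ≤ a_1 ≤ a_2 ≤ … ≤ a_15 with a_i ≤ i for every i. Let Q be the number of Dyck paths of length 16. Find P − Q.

9693415

Weakly increasing sequences with a_i ≤ i biject with Dyck paths of semilength 15, so there are C_15. So P = C_15 = 9694845.
A Dyck path with 8 up-steps and 8 down-steps has semilength 8, so there are C_8 of them. So Q = C_8 = 1430.
P − Q = 9694845 − 1430 = 9693415.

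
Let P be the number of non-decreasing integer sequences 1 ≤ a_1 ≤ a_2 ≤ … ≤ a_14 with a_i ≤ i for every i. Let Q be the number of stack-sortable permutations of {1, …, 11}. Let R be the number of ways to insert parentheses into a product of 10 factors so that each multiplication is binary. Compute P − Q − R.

Such sub-staircase sequences of length n are counted by C_n; here n = 14. So P = C_14 = 2674440.
By Knuth's characterisation, the stack-sortable permutations of length 11 are the 231-avoiders, numbering C_11. So Q = C_11 = 58786.
Bracketing 10 factors into binary products is counted by C_{10−1} = C_9. So R = C_9 = 4862.
P − Q − R = 2674440 − 58786 − 4862 = 2610792.

2610792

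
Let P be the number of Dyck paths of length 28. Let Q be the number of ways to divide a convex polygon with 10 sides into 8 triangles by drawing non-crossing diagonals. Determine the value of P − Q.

2673010

Paths of 14 up- and 14 down-steps that never dip below the axis are Dyck paths; their count is C_14. So P = C_14 = 2674440.
The number of triangulations of a 10-gon is the Catalan number C_8 (index = sides − 2). So Q = C_8 = 1430.
P − Q = 2674440 − 1430 = 2673010.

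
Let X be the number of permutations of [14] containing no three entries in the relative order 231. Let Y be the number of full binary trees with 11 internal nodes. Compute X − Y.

2615654

For any fixed pattern of length 3, the pattern-avoiding permutations of [14] number C_14. So X = C_14 = 2674440.
Full binary trees with n internal nodes are counted by C_n; here n = 11. So Y = C_11 = 58786.
X − Y = 2674440 − 58786 = 2615654.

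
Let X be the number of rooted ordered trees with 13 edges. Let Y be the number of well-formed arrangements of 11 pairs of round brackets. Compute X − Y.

Rooted ordered trees with n edges are counted by C_n; here n = 13. So X = C_13 = 742900.
Balanced strings of n pairs of brackets are counted by C_n; here n = 11. So Y = C_11 = 58786.
X − Y = 742900 − 58786 = 684114.

684114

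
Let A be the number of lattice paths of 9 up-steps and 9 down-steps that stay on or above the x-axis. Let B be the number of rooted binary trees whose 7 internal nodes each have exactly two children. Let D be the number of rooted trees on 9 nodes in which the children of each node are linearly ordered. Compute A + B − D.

3861

Dyck paths of semilength n (length 2n) are counted by C_n; here n = 9. So A = C_9 = 4862.
Full binary trees with n internal nodes are counted by C_n; here n = 7. So B = C_7 = 429.
Rooted ordered (plane) trees on m nodes have m−1 edges and are counted by C_{m−1}; m = 9 gives C_8. So D = C_8 = 1430.
A + B − D = 4862 + 429 − 1430 = 3861.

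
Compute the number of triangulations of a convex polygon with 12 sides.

Triangulations of a convex m-gon are counted by C_{m−2}; with m = 12 this is C_10.
C_10 = C(20,10)/11 = 184756/11 = 16796.

16796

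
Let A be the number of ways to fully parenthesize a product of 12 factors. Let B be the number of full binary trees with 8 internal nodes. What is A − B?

57356

Bracketing 12 factors into binary products is counted by C_{12−1} = C_11. So A = C_11 = 58786.
Full binary trees with n internal nodes are counted by C_n; here n = 8. So B = C_8 = 1430.
A − B = 58786 − 1430 = 57356.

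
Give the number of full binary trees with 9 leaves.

1430

A full binary tree with L leaves has L−1 internal nodes and is counted by C_{L−1}; L = 9 gives C_8.
C_8 = C_7 · 2(2·7+1)/(7+2) = 429 · 30/9 = 1430.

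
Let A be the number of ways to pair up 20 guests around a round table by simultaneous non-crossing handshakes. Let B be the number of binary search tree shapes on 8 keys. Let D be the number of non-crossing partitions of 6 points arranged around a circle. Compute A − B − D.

15234

Non-crossing handshake pairings of 2n people are counted by C_n; 20 people gives n = 10. So A = C_10 = 16796.
There are C_n binary search tree shapes on n keys; with n = 8 that is C_8. So B = C_8 = 1430.
The non-crossing partitions of [6] form a lattice of size C_6. So D = C_6 = 132.
A − B − D = 16796 − 1430 − 132 = 15234.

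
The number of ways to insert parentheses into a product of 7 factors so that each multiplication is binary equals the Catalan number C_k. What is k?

6

Bracketing 7 factors into binary products is counted by C_{7−1} = C_6.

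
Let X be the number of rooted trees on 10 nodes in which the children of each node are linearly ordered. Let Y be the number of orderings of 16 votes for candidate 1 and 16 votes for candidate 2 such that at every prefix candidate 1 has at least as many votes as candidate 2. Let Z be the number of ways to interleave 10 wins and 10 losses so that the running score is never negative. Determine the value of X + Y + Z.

A rooted plane tree on 10 nodes has 9 edges, and such trees are counted by C_9. So X = C_9 = 4862.
Ballot sequences with n votes each where one side never trails are Dyck words, counted by C_n; here n = 16. So Y = C_16 = 35357670.
Reading a vote for the leader as '(' and for the other as ')' turns such a sequence into a balanced string of 10 pairs, so the count is C_10. So Z = C_10 = 16796.
X + Y + Z = 4862 + 35357670 + 16796 = 35379328.

35379328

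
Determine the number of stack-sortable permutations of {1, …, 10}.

By Knuth's characterisation, the stack-sortable permutations of length 10 are the 231-avoiders, numbering C_10.
C_10 = C_9 · 2(2·9+1)/(9+2) = 4862 · 38/11 = 16796.

16796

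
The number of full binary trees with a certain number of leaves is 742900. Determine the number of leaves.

14

Full binary trees with L leaves are counted by C_{L−1}; 742900 = C_13.
So the index is 13, and the number of leaves is 13 + 1 = 14.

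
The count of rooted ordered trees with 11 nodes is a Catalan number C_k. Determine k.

10

Rooted ordered (plane) trees on m nodes have m−1 edges and are counted by C_{m−1}; m = 11 gives C_10.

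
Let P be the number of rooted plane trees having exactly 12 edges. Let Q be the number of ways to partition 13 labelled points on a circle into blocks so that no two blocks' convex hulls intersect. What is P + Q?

950912

Rooted ordered trees with n edges are counted by C_n; here n = 12. So P = C_12 = 208012.
Non-crossing partitions of an n-element set are counted by C_n; here n = 13. So Q = C_13 = 742900.
P + Q = 208012 + 742900 = 950912.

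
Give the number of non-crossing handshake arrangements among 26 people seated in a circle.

742900

Non-crossing handshake pairings of 2n people are counted by C_n; 26 people gives n = 13.
C_13 = C_12 · 2(2·12+1)/(12+2) = 208012 · 50/14 = 742900.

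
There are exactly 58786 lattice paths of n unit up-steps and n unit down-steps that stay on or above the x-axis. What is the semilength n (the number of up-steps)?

Dyck paths of semilength n are counted by C_n. The Catalan number equal to 58786 is C_11.

11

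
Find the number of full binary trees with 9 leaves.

1430

Full binary trees with 9 leaves have 9−1 = 8 internal nodes, so there are C_8 of them.
C_8 = 1430.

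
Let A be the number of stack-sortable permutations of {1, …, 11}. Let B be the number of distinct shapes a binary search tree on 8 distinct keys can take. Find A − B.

By Knuth's characterisation, the stack-sortable permutations of length 11 are the 231-avoiders, numbering C_11. So A = C_11 = 58786.
Rooted binary trees with 8 nodes (each child slot possibly empty) number C_8. So B = C_8 = 1430.
A − B = 58786 − 1430 = 57356.

57356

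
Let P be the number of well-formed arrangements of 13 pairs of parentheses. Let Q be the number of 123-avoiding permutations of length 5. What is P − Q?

A balanced arrangement of 13 bracket pairs is a Dyck word of semilength 13, so the count is C_13. So P = C_13 = 742900.
For any fixed pattern of length 3, the pattern-avoiding permutations of [5] number C_5. So Q = C_5 = 42.
P − Q = 742900 − 42 = 742858.

742858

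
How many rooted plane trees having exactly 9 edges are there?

4862

A rooted plane tree with 9 edges has 10 nodes, and the count is C_9.
C_9 = C_8 · 2(2·8+1)/(8+2) = 1430 · 34/10 = 4862.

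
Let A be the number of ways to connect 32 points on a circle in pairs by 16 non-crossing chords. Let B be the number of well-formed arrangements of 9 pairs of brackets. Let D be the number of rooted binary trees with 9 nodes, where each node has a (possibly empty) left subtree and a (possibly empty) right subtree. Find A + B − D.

35357670

Pairing 32 circle points by 16 non-crossing chords gives C_16 matchings. So A = C_16 = 35357670.
A balanced arrangement of 9 bracket pairs is a Dyck word of semilength 9, so the count is C_9. So B = C_9 = 4862.
Binary trees (left/right distinguished) on n nodes are counted by C_n; here n = 9. So D = C_9 = 4862.
A + B − D = 35357670 + 4862 − 4862 = 35357670.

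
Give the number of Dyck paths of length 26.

742900

Paths of 13 up- and 13 down-steps that never dip below the axis are Dyck paths; their count is C_13.
C_13 = C(26,13)/14 = 10400600/14 = 742900.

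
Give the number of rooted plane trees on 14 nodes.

742900

A rooted plane tree on 14 nodes has 13 edges, and such trees are counted by C_13.
C_13 = C(26,13)/14 = 10400600/14 = 742900.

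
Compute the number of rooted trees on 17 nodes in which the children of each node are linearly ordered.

35357670

Rooted ordered (plane) trees on m nodes have m−1 edges and are counted by C_{m−1}; m = 17 gives C_16.
C_16 = C(32,16)/17 = 601080390/17 = 35357670.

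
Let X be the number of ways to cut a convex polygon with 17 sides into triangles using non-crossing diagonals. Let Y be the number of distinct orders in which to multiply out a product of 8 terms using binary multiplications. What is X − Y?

9694416

The number of triangulations of a 17-gon is the Catalan number C_15 (index = sides − 2). So X = C_15 = 9694845.
Bracketing 8 factors into binary products is counted by C_{8−1} = C_7. So Y = C_7 = 429.
X − Y = 9694845 − 429 = 9694416.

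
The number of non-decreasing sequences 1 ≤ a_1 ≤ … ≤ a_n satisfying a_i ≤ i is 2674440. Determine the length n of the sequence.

Such sub-staircase sequences of length n are counted by C_n, and C_14 = 2674440.

14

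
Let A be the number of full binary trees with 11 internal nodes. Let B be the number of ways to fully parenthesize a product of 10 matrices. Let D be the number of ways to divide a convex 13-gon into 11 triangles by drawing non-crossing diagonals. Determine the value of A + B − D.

4862

The number of full binary trees on 11 internal nodes is the Catalan number C_11. So A = C_11 = 58786.
Bracketing 10 factors into binary products is counted by C_{10−1} = C_9. So B = C_9 = 4862.
A convex 13-gon is triangulated into 11 triangles, and the number of such triangulations is the Catalan number C_{13−2} = C_11. So D = C_11 = 58786.
A + B − D = 58786 + 4862 − 58786 = 4862.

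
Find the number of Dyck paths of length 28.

Paths of 14 up- and 14 down-steps that never dip below the axis are Dyck paths; their count is C_14.
C_14 = C(28,14)/15 = 40116600/15 = 2674440.

2674440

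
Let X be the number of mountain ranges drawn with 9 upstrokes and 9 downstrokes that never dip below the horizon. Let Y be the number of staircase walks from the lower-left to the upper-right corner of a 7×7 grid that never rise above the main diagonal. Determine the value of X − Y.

A Dyck path with 9 up-steps and 9 down-steps has semilength 9, so there are C_9 of them. So X = C_9 = 4862.
Monotone paths in an n×n grid that stay weakly below the diagonal are counted by C_n; here n = 7. So Y = C_7 = 429.
X − Y = 4862 − 429 = 4433.

4433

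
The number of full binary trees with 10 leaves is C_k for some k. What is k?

9

A full binary tree with L leaves has L−1 internal nodes and is counted by C_{L−1}; L = 10 gives C_9.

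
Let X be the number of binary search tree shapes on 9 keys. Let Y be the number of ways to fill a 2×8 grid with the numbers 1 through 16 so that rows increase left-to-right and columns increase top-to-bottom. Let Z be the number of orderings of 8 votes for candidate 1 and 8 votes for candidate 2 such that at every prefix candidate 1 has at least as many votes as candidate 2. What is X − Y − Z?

2002

There are C_n binary search tree shapes on n keys; with n = 9 that is C_9. So X = C_9 = 4862.
Standard Young tableaux of shape 2×n are counted by C_n; here n = 8. So Y = C_8 = 1430.
Reading a vote for the leader as '(' and for the other as ')' turns such a sequence into a balanced string of 8 pairs, so the count is C_8. So Z = C_8 = 1430.
X − Y − Z = 4862 − 1430 − 1430 = 2002.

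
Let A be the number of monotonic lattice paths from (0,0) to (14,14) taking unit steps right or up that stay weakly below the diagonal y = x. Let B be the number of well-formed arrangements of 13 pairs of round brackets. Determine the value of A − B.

1931540

Sub-diagonal monotone paths from (0,0) to (14,14) biject with Dyck paths of semilength 14, giving C_14. So A = C_14 = 2674440.
Balanced strings of n pairs of brackets are counted by C_n; here n = 13. So B = C_13 = 742900.
A − B = 2674440 − 742900 = 1931540.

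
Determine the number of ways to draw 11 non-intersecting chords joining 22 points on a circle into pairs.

58786

Non-crossing perfect matchings of 2n points on a circle are counted by C_n; with 22 points, n = 11.
C_11 = C(22,11)/12 = 705432/12 = 58786.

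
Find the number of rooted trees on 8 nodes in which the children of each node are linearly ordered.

429

Rooted ordered (plane) trees on m nodes have m−1 edges and are counted by C_{m−1}; m = 8 gives C_7.
C_7 = C(14,7)/8 = 3432/8 = 429.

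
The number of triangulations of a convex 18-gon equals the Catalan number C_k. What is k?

16

The number of triangulations of an 18-gon is the Catalan number C_16 (index = sides − 2).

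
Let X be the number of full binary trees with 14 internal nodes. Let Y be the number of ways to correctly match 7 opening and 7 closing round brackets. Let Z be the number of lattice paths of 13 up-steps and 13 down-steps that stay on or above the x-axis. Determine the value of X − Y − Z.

The number of full binary trees on 14 internal nodes is the Catalan number C_14. So X = C_14 = 2674440.
A balanced arrangement of 7 bracket pairs is a Dyck word of semilength 7, so the count is C_7. So Y = C_7 = 429.
Paths of 13 up- and 13 down-steps that never dip below the axis are Dyck paths; their count is C_13. So Z = C_13 = 742900.
X − Y − Z = 2674440 − 429 − 742900 = 1931111.

1931111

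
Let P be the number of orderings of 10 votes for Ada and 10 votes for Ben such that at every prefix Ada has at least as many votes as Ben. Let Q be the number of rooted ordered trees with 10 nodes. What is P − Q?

11934

Reading a vote for the leader as '(' and for the other as ')' turns such a sequence into a balanced string of 10 pairs, so the count is C_10. So P = C_10 = 16796.
A rooted plane tree on 10 nodes has 9 edges, and such trees are counted by C_9. So Q = C_9 = 4862.
P − Q = 16796 − 4862 = 11934.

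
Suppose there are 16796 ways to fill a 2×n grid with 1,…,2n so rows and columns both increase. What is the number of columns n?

10

Standard Young tableaux of shape 2×n are counted by C_n. Since C_10 = 16796, the index is 10.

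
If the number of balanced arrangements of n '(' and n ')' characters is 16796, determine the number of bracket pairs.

10

Balanced strings of n bracket-pairs are counted by C_n; 16796 = C_10.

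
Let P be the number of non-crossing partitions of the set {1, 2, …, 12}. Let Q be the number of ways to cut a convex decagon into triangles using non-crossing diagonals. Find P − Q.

The non-crossing partitions of [12] form a lattice of size C_12. So P = C_12 = 208012.
The number of triangulations of a 10-gon is the Catalan number C_8 (index = sides − 2). So Q = C_8 = 1430.
P − Q = 208012 − 1430 = 206582.

206582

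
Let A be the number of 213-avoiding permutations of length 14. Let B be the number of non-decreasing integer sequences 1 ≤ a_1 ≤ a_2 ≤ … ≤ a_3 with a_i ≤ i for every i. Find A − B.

For any fixed pattern of length 3, the pattern-avoiding permutations of [14] number C_14. So A = C_14 = 2674440.
Weakly increasing sequences with a_i ≤ i biject with Dyck paths of semilength 3, so there are C_3. So B = C_3 = 5.
A − B = 2674440 − 5 = 2674435.

2674435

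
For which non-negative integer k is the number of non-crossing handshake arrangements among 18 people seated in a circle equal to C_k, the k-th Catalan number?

9

With 18 = 2·9 people, non-crossing handshake pairings are non-crossing perfect matchings on a circle, counted by C_9.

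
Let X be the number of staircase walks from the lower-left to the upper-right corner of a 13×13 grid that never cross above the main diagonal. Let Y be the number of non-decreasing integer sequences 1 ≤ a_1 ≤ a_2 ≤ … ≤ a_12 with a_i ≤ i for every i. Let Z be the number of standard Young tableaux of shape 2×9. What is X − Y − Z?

Monotone paths in an n×n grid that stay weakly below the diagonal are counted by C_n; here n = 13. So X = C_13 = 742900.
Weakly increasing sequences with a_i ≤ i biject with Dyck paths of semilength 12, so there are C_12. So Y = C_12 = 208012.
Standard Young tableaux of shape 2×n are counted by C_n; here n = 9. So Z = C_9 = 4862.
X − Y − Z = 742900 − 208012 − 4862 = 530026.

530026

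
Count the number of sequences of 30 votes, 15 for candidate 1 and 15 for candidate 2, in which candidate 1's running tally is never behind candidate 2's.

Reading a vote for the leader as '(' and for the other as ')' turns such a sequence into a balanced string of 15 pairs, so the count is C_15.
C_15 = C(30,15)/16 = 155117520/16 = 9694845.

9694845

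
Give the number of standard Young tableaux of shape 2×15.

Standard Young tableaux of shape 2×n are counted by C_n; here n = 15.
C_15 = C(30,15)/16 = 155117520/16 = 9694845.

9694845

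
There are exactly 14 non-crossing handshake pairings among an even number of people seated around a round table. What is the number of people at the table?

Non-crossing handshake pairings of 2n people are counted by C_n. The Catalan number equal to 14 is C_4.
So n = 4, and there are 2n = 8 people.

8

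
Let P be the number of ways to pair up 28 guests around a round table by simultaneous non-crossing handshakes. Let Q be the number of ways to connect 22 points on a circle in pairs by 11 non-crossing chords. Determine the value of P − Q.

Non-crossing handshake pairings of 2n people are counted by C_n; 28 people gives n = 14. So P = C_14 = 2674440.
Pairing 22 circle points by 11 non-crossing chords gives C_11 matchings. So Q = C_11 = 58786.
P − Q = 2674440 − 58786 = 2615654.

2615654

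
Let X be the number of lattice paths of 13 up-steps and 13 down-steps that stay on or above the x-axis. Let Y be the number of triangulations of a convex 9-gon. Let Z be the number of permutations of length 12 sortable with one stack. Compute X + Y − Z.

535317

Dyck paths of semilength n (length 2n) are counted by C_n; here n = 13. So X = C_13 = 742900.
The number of triangulations of a 9-gon is the Catalan number C_7 (index = sides − 2). So Y = C_7 = 429.
Stack-sortable permutations are exactly the 231-avoiding ones, counted by C_n; here n = 12. So Z = C_12 = 208012.
X + Y − Z = 742900 + 429 − 208012 = 535317.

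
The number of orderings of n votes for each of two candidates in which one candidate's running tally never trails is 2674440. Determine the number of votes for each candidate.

Such ballot sequences with n votes each are counted by C_n, and C_14 = 2674440.

14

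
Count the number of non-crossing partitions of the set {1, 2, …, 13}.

742900

The non-crossing partitions of [13] form a lattice of size C_13.
C_13 = 742900.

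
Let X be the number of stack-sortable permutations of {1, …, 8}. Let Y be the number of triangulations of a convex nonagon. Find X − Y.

Stack-sortable permutations are exactly the 231-avoiding ones, counted by C_n; here n = 8. So X = C_8 = 1430.
Triangulations of a convex m-gon are counted by C_{m−2}; with m = 9 this is C_7. So Y = C_7 = 429.
X − Y = 1430 − 429 = 1001.

1001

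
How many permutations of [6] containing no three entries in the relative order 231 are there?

For any fixed pattern of length 3, the pattern-avoiding permutations of [6] number C_6.
C_6 = 132.

132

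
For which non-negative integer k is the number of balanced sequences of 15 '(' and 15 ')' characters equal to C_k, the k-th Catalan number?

15

Balanced strings of n pairs of brackets are counted by C_n; here n = 15.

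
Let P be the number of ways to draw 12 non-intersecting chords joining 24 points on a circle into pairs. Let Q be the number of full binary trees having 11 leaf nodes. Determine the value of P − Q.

191216

Pairing 24 circle points by 12 non-crossing chords gives C_12 matchings. So P = C_12 = 208012.
Full binary trees with 11 leaves have 11−1 = 10 internal nodes, so there are C_10 of them. So Q = C_10 = 16796.
P − Q = 208012 − 16796 = 191216.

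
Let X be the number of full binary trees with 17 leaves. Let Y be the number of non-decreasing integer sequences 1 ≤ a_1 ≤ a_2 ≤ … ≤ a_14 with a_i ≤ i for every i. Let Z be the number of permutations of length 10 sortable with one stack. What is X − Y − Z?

Full binary trees with 17 leaves have 17−1 = 16 internal nodes, so there are C_16 of them. So X = C_16 = 35357670.
Such sub-staircase sequences of length n are counted by C_n; here n = 14. So Y = C_14 = 2674440.
Stack-sortable permutations are exactly the 231-avoiding ones, counted by C_n; here n = 10. So Z = C_10 = 16796.
X − Y − Z = 35357670 − 2674440 − 16796 = 32666434.

32666434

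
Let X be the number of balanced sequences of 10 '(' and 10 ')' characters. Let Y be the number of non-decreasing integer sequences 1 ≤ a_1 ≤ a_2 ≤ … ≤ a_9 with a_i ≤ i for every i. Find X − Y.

11934

Balanced strings of n pairs of brackets are counted by C_n; here n = 10. So X = C_10 = 16796.
Such sub-staircase sequences of length n are counted by C_n; here n = 9. So Y = C_9 = 4862.
X − Y = 16796 − 4862 = 11934.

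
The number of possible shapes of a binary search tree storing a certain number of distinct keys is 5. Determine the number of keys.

Binary search tree shapes on n keys are counted by C_n. The Catalan number equal to 5 is C_3.

3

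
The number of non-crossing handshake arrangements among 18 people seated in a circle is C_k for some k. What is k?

With 18 = 2·9 people, non-crossing handshake pairings are non-crossing perfect matchings on a circle, counted by C_9.

9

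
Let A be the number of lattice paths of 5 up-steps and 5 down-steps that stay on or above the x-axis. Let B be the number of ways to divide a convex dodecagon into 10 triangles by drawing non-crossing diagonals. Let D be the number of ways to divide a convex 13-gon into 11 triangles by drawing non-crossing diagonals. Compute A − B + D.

Dyck paths of semilength n (length 2n) are counted by C_n; here n = 5. So A = C_5 = 42.
A convex 12-gon is triangulated into 10 triangles, and the number of such triangulations is the Catalan number C_{12−2} = C_10. So B = C_10 = 16796.
The number of triangulations of a 13-gon is the Catalan number C_11 (index = sides − 2). So D = C_11 = 58786.
A − B + D = 42 − 16796 + 58786 = 42032.

42032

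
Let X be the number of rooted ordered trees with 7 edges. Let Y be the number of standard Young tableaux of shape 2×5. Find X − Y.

387

A rooted plane tree with 7 edges has 8 nodes, and the count is C_7. So X = C_7 = 429.
Standard Young tableaux of shape 2×n are counted by C_n; here n = 5. So Y = C_5 = 42.
X − Y = 429 − 42 = 387.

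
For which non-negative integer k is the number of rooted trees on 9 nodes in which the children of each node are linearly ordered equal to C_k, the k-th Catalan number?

A rooted plane tree on 9 nodes has 8 edges, and such trees are counted by C_8.

8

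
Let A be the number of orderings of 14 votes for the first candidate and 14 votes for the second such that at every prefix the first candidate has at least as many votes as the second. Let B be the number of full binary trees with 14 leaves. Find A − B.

Reading a vote for the leader as '(' and for the other as ')' turns such a sequence into a balanced string of 14 pairs, so the count is C_14. So A = C_14 = 2674440.
Full binary trees with 14 leaves have 14−1 = 13 internal nodes, so there are C_13 of them. So B = C_13 = 742900.
A − B = 2674440 − 742900 = 1931540.

1931540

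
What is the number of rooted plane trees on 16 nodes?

9694845

Rooted ordered (plane) trees on m nodes have m−1 edges and are counted by C_{m−1}; m = 16 gives C_15.
C_15 = C(30,15)/16 = 155117520/16 = 9694845.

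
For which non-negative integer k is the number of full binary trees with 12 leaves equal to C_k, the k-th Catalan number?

Full binary trees with 12 leaves have 12−1 = 11 internal nodes, so there are C_11 of them.

11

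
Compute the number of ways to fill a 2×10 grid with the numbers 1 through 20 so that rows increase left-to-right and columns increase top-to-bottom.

16796

Standard Young tableaux of shape 2×n are counted by C_n; here n = 10.
C_10 = 16796.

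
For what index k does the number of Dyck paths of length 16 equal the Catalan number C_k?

Dyck paths of semilength n (length 2n) are counted by C_n; here n = 8.

8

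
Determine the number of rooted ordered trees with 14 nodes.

742900

A rooted plane tree on 14 nodes has 13 edges, and such trees are counted by C_13.
C_13 = C(26,13)/14 = 10400600/14 = 742900.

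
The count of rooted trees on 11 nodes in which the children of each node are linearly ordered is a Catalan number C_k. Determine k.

10

A rooted plane tree on 11 nodes has 10 edges, and such trees are counted by C_10.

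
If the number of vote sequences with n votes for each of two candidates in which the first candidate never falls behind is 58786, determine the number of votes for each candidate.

Such ballot sequences with n votes each are counted by C_n. The Catalan number equal to 58786 is C_11.

11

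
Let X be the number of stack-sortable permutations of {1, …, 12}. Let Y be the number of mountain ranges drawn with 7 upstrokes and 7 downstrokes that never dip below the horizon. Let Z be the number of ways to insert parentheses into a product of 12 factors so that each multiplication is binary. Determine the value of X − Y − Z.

148797

By Knuth's characterisation, the stack-sortable permutations of length 12 are the 231-avoiders, numbering C_12. So X = C_12 = 208012.
A Dyck path with 7 up-steps and 7 down-steps has semilength 7, so there are C_7 of them. So Y = C_7 = 429.
Bracketing 12 factors into binary products is counted by C_{12−1} = C_11. So Z = C_11 = 58786.
X − Y − Z = 208012 − 429 − 58786 = 148797.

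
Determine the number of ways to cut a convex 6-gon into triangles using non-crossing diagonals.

14

Triangulations of a convex m-gon are counted by C_{m−2}; with m = 6 this is C_4.
C_4 = 14.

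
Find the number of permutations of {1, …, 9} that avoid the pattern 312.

For any fixed pattern of length 3, the pattern-avoiding permutations of [9] number C_9.
C_9 = C_8 · 2(2·8+1)/(8+2) = 1430 · 34/10 = 4862.

4862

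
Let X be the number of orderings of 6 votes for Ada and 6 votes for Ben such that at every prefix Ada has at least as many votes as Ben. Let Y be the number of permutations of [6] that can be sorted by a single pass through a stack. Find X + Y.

264

Ballot sequences with n votes each where one side never trails are Dyck words, counted by C_n; here n = 6. So X = C_6 = 132.
By Knuth's characterisation, the stack-sortable permutations of length 6 are the 231-avoiders, numbering C_6. So Y = C_6 = 132.
X + Y = 132 + 132 = 264.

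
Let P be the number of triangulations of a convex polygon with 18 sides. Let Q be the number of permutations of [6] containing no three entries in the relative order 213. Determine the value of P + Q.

A convex 18-gon is triangulated into 16 triangles, and the number of such triangulations is the Catalan number C_{18−2} = C_16. So P = C_16 = 35357670.
For any fixed pattern of length 3, the pattern-avoiding permutations of [6] number C_6. So Q = C_6 = 132.
P + Q = 35357670 + 132 = 35357802.

35357802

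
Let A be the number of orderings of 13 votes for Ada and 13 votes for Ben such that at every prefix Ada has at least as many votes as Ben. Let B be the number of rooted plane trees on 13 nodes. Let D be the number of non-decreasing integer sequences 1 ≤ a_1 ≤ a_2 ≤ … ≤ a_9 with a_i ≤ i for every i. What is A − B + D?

Reading a vote for the leader as '(' and for the other as ')' turns such a sequence into a balanced string of 13 pairs, so the count is C_13. So A = C_13 = 742900.
A rooted plane tree on 13 nodes has 12 edges, and such trees are counted by C_12. So B = C_12 = 208012.
Such sub-staircase sequences of length n are counted by C_n; here n = 9. So D = C_9 = 4862.
A − B + D = 742900 − 208012 + 4862 = 539750.

539750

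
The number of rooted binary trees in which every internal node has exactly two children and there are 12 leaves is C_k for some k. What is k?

11

A full binary tree with L leaves has L−1 internal nodes and is counted by C_{L−1}; L = 12 gives C_11.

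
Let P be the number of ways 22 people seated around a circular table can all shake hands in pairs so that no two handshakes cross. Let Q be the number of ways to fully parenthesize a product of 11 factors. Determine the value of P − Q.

41990

With 22 = 2·11 people, non-crossing handshake pairings are non-crossing perfect matchings on a circle, counted by C_11. So P = C_11 = 58786.
Ways to associate a product of 11 factors correspond to binary trees on 11 leaves, so the count is C_10. So Q = C_10 = 16796.
P − Q = 58786 − 16796 = 41990.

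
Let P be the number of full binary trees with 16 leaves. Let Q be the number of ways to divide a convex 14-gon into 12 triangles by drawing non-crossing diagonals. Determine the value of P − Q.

Full binary trees with 16 leaves have 16−1 = 15 internal nodes, so there are C_15 of them. So P = C_15 = 9694845.
The number of triangulations of a 14-gon is the Catalan number C_12 (index = sides − 2). So Q = C_12 = 208012.
P − Q = 9694845 − 208012 = 9486833.

9486833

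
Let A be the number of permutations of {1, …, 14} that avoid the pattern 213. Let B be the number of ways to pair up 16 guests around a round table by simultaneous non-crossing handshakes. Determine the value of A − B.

Permutations of [n] avoiding any single length-3 pattern are counted by C_n; here n = 14. So A = C_14 = 2674440.
With 16 = 2·8 people, non-crossing handshake pairings are non-crossing perfect matchings on a circle, counted by C_8. So B = C_8 = 1430.
A − B = 2674440 − 1430 = 2673010.

2673010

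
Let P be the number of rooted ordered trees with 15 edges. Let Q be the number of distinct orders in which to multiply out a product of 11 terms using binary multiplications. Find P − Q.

Rooted ordered trees with n edges are counted by C_n; here n = 15. So P = C_15 = 9694845.
Parenthesizations of m factors correspond to full binary trees with m leaves, counted by C_{m−1}; m = 11 gives C_10. So Q = C_10 = 16796.
P − Q = 9694845 − 16796 = 9678049.

9678049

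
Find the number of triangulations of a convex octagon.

A convex 8-gon is triangulated into 6 triangles, and the number of such triangulations is the Catalan number C_{8−2} = C_6.
C_6 = C(12,6)/7 = 924/7 = 132.

132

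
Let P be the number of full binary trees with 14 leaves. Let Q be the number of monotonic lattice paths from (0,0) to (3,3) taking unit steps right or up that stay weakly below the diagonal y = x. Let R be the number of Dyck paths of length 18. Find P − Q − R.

Full binary trees with 14 leaves have 14−1 = 13 internal nodes, so there are C_13 of them. So P = C_13 = 742900.
Monotone paths in an n×n grid that stay weakly below the diagonal are counted by C_n; here n = 3. So Q = C_3 = 5.
Paths of 9 up- and 9 down-steps that never dip below the axis are Dyck paths; their count is C_9. So R = C_9 = 4862.
P − Q − R = 742900 − 5 − 4862 = 738033.

738033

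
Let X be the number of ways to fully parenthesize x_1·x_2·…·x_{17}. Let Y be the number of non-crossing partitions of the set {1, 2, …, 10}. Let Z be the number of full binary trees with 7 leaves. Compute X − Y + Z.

Parenthesizations of m factors correspond to full binary trees with m leaves, counted by C_{m−1}; m = 17 gives C_16. So X = C_16 = 35357670.
The non-crossing partitions of [10] form a lattice of size C_10. So Y = C_10 = 16796.
A full binary tree with L leaves has L−1 internal nodes and is counted by C_{L−1}; L = 7 gives C_6. So Z = C_6 = 132.
X − Y + Z = 35357670 − 16796 + 132 = 35341006.

35341006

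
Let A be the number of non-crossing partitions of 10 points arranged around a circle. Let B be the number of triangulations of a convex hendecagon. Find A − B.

The non-crossing partitions of [10] form a lattice of size C_10. So A = C_10 = 16796.
Triangulations of a convex m-gon are counted by C_{m−2}; with m = 11 this is C_9. So B = C_9 = 4862.
A − B = 16796 − 4862 = 11934.

11934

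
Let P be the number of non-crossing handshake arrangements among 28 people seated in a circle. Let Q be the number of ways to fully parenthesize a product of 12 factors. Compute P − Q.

2615654

Non-crossing handshake pairings of 2n people are counted by C_n; 28 people gives n = 14. So P = C_14 = 2674440.
Ways to associate a product of 12 factors correspond to binary trees on 12 leaves, so the count is C_11. So Q = C_11 = 58786.
P − Q = 2674440 − 58786 = 2615654.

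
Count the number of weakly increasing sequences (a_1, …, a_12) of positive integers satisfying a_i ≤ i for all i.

208012

Such sub-staircase sequences of length n are counted by C_n; here n = 12.
C_12 = C_11 · 2(2·11+1)/(11+2) = 58786 · 46/13 = 208012.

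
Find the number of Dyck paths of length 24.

Dyck paths of semilength n (length 2n) are counted by C_n; here n = 12.
C_12 = C(24,12)/13 = 2704156/13 = 208012.

208012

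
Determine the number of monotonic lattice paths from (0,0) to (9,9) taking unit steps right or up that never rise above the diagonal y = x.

4862

Sub-diagonal monotone paths from (0,0) to (9,9) biject with Dyck paths of semilength 9, giving C_9.
C_9 = C(18,9)/10 = 48620/10 = 4862.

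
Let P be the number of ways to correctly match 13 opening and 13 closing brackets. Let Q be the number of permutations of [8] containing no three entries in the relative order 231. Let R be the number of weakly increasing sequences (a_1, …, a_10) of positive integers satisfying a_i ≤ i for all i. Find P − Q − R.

724674

Balanced strings of n pairs of brackets are counted by C_n; here n = 13. So P = C_13 = 742900.
Permutations of [n] avoiding any single length-3 pattern are counted by C_n; here n = 8. So Q = C_8 = 1430.
Such sub-staircase sequences of length n are counted by C_n; here n = 10. So R = C_10 = 16796.
P − Q − R = 742900 − 1430 − 16796 = 724674.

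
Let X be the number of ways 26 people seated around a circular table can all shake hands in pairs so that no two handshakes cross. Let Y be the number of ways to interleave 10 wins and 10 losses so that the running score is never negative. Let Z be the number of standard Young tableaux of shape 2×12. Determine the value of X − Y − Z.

518092

Non-crossing handshake pairings of 2n people are counted by C_n; 26 people gives n = 13. So X = C_13 = 742900.
Reading a vote for the leader as '(' and for the other as ')' turns such a sequence into a balanced string of 10 pairs, so the count is C_10. So Y = C_10 = 16796.
Standard Young tableaux of shape 2×n are counted by C_n; here n = 12. So Z = C_12 = 208012.
X − Y − Z = 742900 − 16796 − 208012 = 518092.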